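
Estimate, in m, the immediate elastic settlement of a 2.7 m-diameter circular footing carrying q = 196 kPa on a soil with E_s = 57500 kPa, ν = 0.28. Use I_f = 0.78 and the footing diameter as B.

S_e ≈ 0.00662 m

Immediate (elastic) settlement: S_e = q·B·(1−ν²)/E_s · I_f.
S_e = 196 × 2.7 × (1 − 0.28²) / 57500 × 0.78
    = 196 × 2.7 × 0.9216 / 57500 × 0.78
    = 0.006616 m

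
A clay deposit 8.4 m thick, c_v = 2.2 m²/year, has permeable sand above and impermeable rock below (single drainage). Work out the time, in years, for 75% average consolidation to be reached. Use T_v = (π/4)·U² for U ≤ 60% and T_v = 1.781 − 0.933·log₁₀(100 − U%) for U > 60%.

Drainage path length: H_d = H = 8.4 m (single drainage).
U > 60%: T_v = 1.781 − 0.933·log₁₀(100 − 75) = 0.47672.
t = T_v·H_d²/c_v = 0.47672×8.4²/2.2 = 15.29 years.

t ≈ 15.3 years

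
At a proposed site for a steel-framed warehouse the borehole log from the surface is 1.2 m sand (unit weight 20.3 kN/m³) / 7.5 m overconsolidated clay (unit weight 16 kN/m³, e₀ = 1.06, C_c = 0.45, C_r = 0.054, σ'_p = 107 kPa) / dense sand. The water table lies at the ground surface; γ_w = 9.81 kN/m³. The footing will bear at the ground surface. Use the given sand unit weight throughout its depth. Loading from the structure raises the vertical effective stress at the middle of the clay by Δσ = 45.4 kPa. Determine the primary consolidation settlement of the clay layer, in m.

Mid-depth of clay below the ground surface: z = 1.2 + 7.5/2 = 4.95 m.
Total vertical stress at mid-clay: σ_v = 20.3×1.2 + 16×3.75 = 84.36 kPa.
Pore pressure: u = 9.81×(4.95 − 0) = 48.56 kPa.
Initial effective stress: σ'_0 = σ_v − u = 84.36 − 48.56 = 35.8 kPa.
Final effective stress: σ'_f = 35.8 + 45.4 = 81.2 kPa.
σ'_f = 81.2 ≤ σ'_p = 107 kPa, so the clay remains overconsolidated and only the recompression index applies:
S_c = C_r·H/(1+e₀)·log₁₀(σ'_f/σ'_0) = 0.054×7.5/2.06×log₁₀(81.2/35.8)
    = 0.1966 × 0.35567 = 0.06993 m

S_c ≈ 0.0699 m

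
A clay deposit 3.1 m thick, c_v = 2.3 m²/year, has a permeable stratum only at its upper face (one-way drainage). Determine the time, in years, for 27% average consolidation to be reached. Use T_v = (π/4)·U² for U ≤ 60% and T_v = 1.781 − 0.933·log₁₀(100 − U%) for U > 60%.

t ≈ 0.239 years

Drainage path length: H_d = H = 3.1 m (single drainage).
U ≤ 60%: T_v = (π/4)·U² = (π/4)×0.27² = 0.057256.
t = T_v·H_d²/c_v = 0.057256×3.1²/2.3 = 0.2392 years.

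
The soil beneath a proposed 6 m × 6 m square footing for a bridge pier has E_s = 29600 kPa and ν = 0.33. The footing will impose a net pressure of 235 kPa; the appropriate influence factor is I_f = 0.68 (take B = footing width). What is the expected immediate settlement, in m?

Immediate (elastic) settlement: S_e = q·B·(1−ν²)/E_s · I_f.
S_e = 235 × 6 × (1 − 0.33²) / 29600 × 0.68
    = 235 × 6 × 0.8911 / 29600 × 0.68
    = 0.02886 m

S_e ≈ 0.0289 m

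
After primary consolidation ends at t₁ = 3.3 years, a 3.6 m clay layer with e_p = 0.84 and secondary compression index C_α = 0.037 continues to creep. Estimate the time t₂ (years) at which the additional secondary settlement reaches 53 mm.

t₂ ≈ 17.8 years

S_s = C_α·H/(1+e_p)·log₁₀(t₂/t₁) ⇒ log₁₀(t₂/t₁) = S_s·(1+e_p)/(C_α·H).
log₁₀(t₂/t₁) = 0.053 × (1+0.84) / (0.037×3.6) = 0.7321
t₂ = t₁ × 10^0.7321 = 3.3 × 5.397 = 17.81 years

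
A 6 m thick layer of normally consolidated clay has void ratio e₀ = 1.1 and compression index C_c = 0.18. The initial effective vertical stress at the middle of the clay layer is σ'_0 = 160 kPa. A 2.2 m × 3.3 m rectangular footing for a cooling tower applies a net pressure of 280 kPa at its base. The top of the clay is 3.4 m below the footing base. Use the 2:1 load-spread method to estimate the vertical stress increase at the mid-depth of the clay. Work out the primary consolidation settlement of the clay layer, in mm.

S_c ≈ 31.7 mm

Mid-depth of clay below the footing base: z = 3.4 + 6/2 = 6.4 m.
Stress increase at mid-clay by the 2:1 spreading method:
Δσ = qBL/((B+z)(L+z)) = 280×2.2×3.3/((2.2+6.4)(3.3+6.4)) = 24.368 kPa
Final effective stress: σ'_f = σ'_0 + Δσ = 160 + 24.368 = 184.37 kPa.
Normally consolidated clay, so the full stress increment lies on the virgin compression line:
S_c = C_c·H/(1+e₀)·log₁₀(σ'_f/σ'_0) = 0.18×6/(1+1.1)×log₁₀(184.37/160)
    = 0.51429 × 0.06157 = 0.03166 m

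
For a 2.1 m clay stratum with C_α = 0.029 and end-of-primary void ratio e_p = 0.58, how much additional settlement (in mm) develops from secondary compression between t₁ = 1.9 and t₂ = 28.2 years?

Secondary compression: S_s = C_α·H/(1+e_p)·log₁₀(t₂/t₁)
S_s = 0.029×2.1/(1+0.58)×log₁₀(28.2/1.9)
    = 0.03854 × 1.171 = 0.04515 m

S_s ≈ 45.2 mm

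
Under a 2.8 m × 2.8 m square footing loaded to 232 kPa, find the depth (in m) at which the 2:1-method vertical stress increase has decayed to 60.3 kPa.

2:1 spreading — at depth z the loaded area has grown by z in each plan dimension:
qB²/(B+z)² = Δσ_z ⇒ z = B(√(q/Δσ_z) − 1) = 2.8×(√(232/60.3) − 1) = 2.692 m

z ≈ 2.69 m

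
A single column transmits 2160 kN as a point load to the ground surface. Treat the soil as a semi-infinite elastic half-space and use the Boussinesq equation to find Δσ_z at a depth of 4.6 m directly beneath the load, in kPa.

Δσ_z ≈ 48.7 kPa

Boussinesq vertical stress below a point load on an elastic half-space:
Δσ_z = 3P/(2πz²) · [1 + (r/z)²]^(−5/2)
r/z = 0/4.6 = 0; [1+(r/z)²]^(−5/2) = 1.
Δσ_z = 3×2160/(2π×4.6²) × 1 = 48.739 × 1 = 48.74 kPa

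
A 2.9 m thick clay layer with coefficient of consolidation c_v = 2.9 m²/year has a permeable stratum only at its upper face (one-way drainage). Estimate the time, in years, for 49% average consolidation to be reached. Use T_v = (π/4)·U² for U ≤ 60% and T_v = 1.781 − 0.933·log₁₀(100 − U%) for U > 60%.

Drainage path length: H_d = H = 2.9 m (single drainage).
U ≤ 60%: T_v = (π/4)·U² = (π/4)×0.49² = 0.18857.
t = T_v·H_d²/c_v = 0.18857×2.9²/2.9 = 0.5469 years.

t ≈ 0.547 years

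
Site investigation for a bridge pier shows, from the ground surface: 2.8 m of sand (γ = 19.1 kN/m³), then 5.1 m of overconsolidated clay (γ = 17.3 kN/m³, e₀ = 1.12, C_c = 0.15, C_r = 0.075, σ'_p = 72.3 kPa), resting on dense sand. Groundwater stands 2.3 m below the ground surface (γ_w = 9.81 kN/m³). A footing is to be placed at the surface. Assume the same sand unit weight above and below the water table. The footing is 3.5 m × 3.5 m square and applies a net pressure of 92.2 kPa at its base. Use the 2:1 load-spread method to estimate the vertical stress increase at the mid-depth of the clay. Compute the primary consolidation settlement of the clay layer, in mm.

Mid-depth of clay below the ground surface: z = 2.8 + 5.1/2 = 5.35 m.
Total vertical stress at mid-clay: σ_v = 19.1×2.8 + 17.3×2.55 = 97.595 kPa.
Pore pressure: u = 9.81×(5.35 − 2.3) = 29.921 kPa.
Initial effective stress: σ'_0 = σ_v − u = 97.595 − 29.921 = 67.674 kPa.
Stress increase at mid-clay by the 2:1 spreading method:
Δσ = qBL/((B+z)(L+z)) = 92.2×3.5×3.5/((3.5+5.35)(3.5+5.35)) = 14.421 kPa
Final effective stress: σ'_f = 67.674 + 14.421 = 82.095 kPa.
σ'_f = 82.095 > σ'_p = 72.3 kPa, so the stress path crosses the preconsolidation pressure — recompression up to σ'_p, then virgin compression beyond:
S_c = H/(1+e₀)·[C_r·log₁₀(σ'_p/σ'_0) + C_c·log₁₀(σ'_f/σ'_p)]
    = 5.1/2.12 × [0.075×log₁₀(72.3/67.674) + 0.15×log₁₀(82.095/72.3)]
    = 2.4057 × [0.0021537 + 0.0082768] = 0.02509 m

S_c ≈ 25.1 mm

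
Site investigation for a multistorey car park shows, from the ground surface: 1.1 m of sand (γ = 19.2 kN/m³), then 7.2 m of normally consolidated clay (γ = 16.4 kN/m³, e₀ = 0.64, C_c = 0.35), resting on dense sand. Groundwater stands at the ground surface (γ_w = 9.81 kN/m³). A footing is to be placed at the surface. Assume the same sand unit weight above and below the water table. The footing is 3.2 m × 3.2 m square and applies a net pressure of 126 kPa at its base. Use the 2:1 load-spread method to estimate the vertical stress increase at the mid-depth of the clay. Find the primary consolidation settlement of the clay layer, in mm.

Mid-depth of clay below the ground surface: z = 1.1 + 7.2/2 = 4.7 m.
Total vertical stress at mid-clay: σ_v = 19.2×1.1 + 16.4×3.6 = 80.16 kPa.
Pore pressure: u = 9.81×(4.7 − 0) = 46.107 kPa.
Initial effective stress: σ'_0 = σ_v − u = 80.16 − 46.107 = 34.053 kPa.
Stress increase at mid-clay by the 2:1 spreading method:
Δσ = qBL/((B+z)(L+z)) = 126×3.2×3.2/((3.2+4.7)(3.2+4.7)) = 20.674 kPa
Final effective stress: σ'_f = σ'_0 + Δσ = 34.053 + 20.674 = 54.727 kPa.
Normally consolidated clay, so the full stress increment lies on the virgin compression line:
S_c = C_c·H/(1+e₀)·log₁₀(σ'_f/σ'_0) = 0.35×7.2/(1+0.64)×log₁₀(54.727/34.053)
    = 1.5366 × 0.20605 = 0.3166 m

S_c ≈ 317 mm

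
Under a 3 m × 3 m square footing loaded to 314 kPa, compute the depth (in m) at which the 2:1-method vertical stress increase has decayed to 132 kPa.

2:1 spreading — at depth z the loaded area has grown by z in each plan dimension:
qB²/(B+z)² = Δσ_z ⇒ z = B(√(q/Δσ_z) − 1) = 3×(√(314/132) − 1) = 1.627 m

z ≈ 1.63 m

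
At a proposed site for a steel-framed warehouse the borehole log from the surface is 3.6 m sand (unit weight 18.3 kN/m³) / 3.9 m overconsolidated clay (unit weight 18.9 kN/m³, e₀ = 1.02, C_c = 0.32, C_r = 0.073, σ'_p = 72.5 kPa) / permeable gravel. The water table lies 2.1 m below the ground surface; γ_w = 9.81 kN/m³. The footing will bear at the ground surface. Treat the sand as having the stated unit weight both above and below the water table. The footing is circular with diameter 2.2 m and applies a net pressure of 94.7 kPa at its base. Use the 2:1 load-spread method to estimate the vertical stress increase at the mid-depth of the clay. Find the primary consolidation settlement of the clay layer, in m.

S_c ≈ 0.0176 m

Mid-depth of clay below the ground surface: z = 3.6 + 3.9/2 = 5.55 m.
Total vertical stress at mid-clay: σ_v = 18.3×3.6 + 18.9×1.95 = 102.74 kPa.
Pore pressure: u = 9.81×(5.55 − 2.1) = 33.845 kPa.
Initial effective stress: σ'_0 = σ_v − u = 102.74 − 33.845 = 68.895 kPa.
Stress increase at mid-clay by the 2:1 spreading method:
Δσ ≈ qD²/(D+z)² = 94.7×2.2²/(2.2+5.55)² = 7.6312 kPa
Final effective stress: σ'_f = 68.895 + 7.6312 = 76.526 kPa.
σ'_f = 76.526 > σ'_p = 72.5 kPa, so the stress path crosses the preconsolidation pressure — recompression up to σ'_p, then virgin compression beyond:
S_c = H/(1+e₀)·[C_r·log₁₀(σ'_p/σ'_0) + C_c·log₁₀(σ'_f/σ'_p)]
    = 3.9/2.02 × [0.073×log₁₀(72.5/68.895) + 0.32×log₁₀(76.526/72.5)]
    = 1.9307 × [0.001617 + 0.0075107] = 0.01762 m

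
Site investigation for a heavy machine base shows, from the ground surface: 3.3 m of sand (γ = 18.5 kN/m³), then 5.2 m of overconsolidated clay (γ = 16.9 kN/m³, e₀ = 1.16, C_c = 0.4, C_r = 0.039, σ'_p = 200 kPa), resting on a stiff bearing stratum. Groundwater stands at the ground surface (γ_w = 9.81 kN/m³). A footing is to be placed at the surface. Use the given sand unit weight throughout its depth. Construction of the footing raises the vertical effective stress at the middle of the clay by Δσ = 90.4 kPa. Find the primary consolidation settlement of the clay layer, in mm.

S_c ≈ 43.7 mm

Mid-depth of clay below the ground surface: z = 3.3 + 5.2/2 = 5.9 m.
Total vertical stress at mid-clay: σ_v = 18.5×3.3 + 16.9×2.6 = 104.99 kPa.
Pore pressure: u = 9.81×(5.9 − 0) = 57.879 kPa.
Initial effective stress: σ'_0 = σ_v − u = 104.99 − 57.879 = 47.111 kPa.
Final effective stress: σ'_f = 47.111 + 90.4 = 137.51 kPa.
σ'_f = 137.51 ≤ σ'_p = 200 kPa, so the clay remains overconsolidated and only the recompression index applies:
S_c = C_r·H/(1+e₀)·log₁₀(σ'_f/σ'_0) = 0.039×5.2/2.16×log₁₀(137.51/47.111)
    = 0.093889 × 0.46521 = 0.04368 m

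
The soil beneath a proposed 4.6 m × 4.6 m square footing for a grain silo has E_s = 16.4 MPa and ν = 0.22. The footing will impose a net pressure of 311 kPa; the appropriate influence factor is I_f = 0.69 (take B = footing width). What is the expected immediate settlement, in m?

S_e ≈ 0.0573 m

Immediate (elastic) settlement: S_e = q·B·(1−ν²)/E_s · I_f.
E_s = 16.4 MPa = 16400 kPa.
S_e = 311 × 4.6 × (1 − 0.22²) / 16400 × 0.69
    = 311 × 4.6 × 0.9516 / 16400 × 0.69
    = 0.05728 m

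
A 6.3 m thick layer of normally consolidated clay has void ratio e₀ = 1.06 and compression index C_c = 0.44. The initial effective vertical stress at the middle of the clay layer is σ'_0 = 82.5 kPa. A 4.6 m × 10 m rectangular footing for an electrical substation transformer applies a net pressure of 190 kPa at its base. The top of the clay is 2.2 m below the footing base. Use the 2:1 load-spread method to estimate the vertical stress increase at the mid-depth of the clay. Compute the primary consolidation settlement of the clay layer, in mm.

Mid-depth of clay below the footing base: z = 2.2 + 6.3/2 = 5.35 m.
Stress increase at mid-clay by the 2:1 spreading method:
Δσ = qBL/((B+z)(L+z)) = 190×4.6×10/((4.6+5.35)(10+5.35)) = 57.224 kPa
Final effective stress: σ'_f = σ'_0 + Δσ = 82.5 + 57.224 = 139.72 kPa.
Normally consolidated clay, so the full stress increment lies on the virgin compression line:
S_c = C_c·H/(1+e₀)·log₁₀(σ'_f/σ'_0) = 0.44×6.3/(1+1.06)×log₁₀(139.72/82.5)
    = 1.3456 × 0.2288 = 0.3079 m

S_c ≈ 308 mm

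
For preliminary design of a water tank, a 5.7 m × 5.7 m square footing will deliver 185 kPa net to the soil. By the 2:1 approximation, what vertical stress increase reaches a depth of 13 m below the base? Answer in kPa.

By the 2:1 method the load spreads at 1 horizontal : 2 vertical, so at depth z the loaded area has grown by z in each plan dimension:
Δσ = qBL/((B+z)(L+z)) = 185×5.7×5.7/((5.7+13)(5.7+13)) = 17.189 kPa

Δσ_z ≈ 17.2 kPa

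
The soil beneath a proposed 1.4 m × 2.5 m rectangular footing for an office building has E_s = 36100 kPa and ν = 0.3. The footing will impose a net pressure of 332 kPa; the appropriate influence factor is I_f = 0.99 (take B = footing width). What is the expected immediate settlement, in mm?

Immediate (elastic) settlement: S_e = q·B·(1−ν²)/E_s · I_f.
S_e = 332 × 1.4 × (1 − 0.3²) / 36100 × 0.99
    = 332 × 1.4 × 0.91 / 36100 × 0.99
    = 0.0116 m = 11.6 mm

S_e ≈ 11.6 mm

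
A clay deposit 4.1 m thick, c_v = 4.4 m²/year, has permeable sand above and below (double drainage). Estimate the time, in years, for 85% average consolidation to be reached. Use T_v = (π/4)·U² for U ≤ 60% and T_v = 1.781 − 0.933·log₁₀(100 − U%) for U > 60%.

Drainage path length: H_d = H/2 = 2.05 m (double drainage).
U > 60%: T_v = 1.781 − 0.933·log₁₀(100 − 85) = 0.68371.
t = T_v·H_d²/c_v = 0.68371×2.05²/4.4 = 0.653 years.

t ≈ 0.653 years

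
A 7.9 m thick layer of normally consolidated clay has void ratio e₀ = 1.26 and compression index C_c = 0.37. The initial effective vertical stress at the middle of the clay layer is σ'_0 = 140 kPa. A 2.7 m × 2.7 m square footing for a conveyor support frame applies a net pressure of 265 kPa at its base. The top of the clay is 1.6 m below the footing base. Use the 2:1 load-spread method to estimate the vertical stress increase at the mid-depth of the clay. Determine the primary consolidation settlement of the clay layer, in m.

S_c ≈ 0.104 m

Mid-depth of clay below the footing base: z = 1.6 + 7.9/2 = 5.55 m.
Stress increase at mid-clay by the 2:1 spreading method:
Δσ = qBL/((B+z)(L+z)) = 265×2.7×2.7/((2.7+5.55)(2.7+5.55)) = 28.383 kPa
Final effective stress: σ'_f = σ'_0 + Δσ = 140 + 28.383 = 168.38 kPa.
Normally consolidated clay, so the full stress increment lies on the virgin compression line:
S_c = C_c·H/(1+e₀)·log₁₀(σ'_f/σ'_0) = 0.37×7.9/(1+1.26)×log₁₀(168.38/140)
    = 1.2934 × 0.080162 = 0.1037 m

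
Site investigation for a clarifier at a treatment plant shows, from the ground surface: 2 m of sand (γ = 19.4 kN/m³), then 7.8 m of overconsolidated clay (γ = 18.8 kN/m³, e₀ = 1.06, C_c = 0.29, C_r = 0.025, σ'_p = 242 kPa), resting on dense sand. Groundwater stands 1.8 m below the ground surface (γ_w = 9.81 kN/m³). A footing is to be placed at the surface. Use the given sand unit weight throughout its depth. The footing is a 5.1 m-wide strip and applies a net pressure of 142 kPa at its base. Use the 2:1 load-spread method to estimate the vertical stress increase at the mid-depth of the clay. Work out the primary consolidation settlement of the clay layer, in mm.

Mid-depth of clay below the ground surface: z = 2 + 7.8/2 = 5.9 m.
Total vertical stress at mid-clay: σ_v = 19.4×2 + 18.8×3.9 = 112.12 kPa.
Pore pressure: u = 9.81×(5.9 − 1.8) = 40.221 kPa.
Initial effective stress: σ'_0 = σ_v − u = 112.12 − 40.221 = 71.899 kPa.
Stress increase at mid-clay by the 2:1 spreading method:
Δσ = qB/(B+z) = 142×5.1/(5.1+5.9) = 65.836 kPa
Final effective stress: σ'_f = 71.899 + 65.836 = 137.74 kPa.
σ'_f = 137.74 ≤ σ'_p = 242 kPa, so the clay remains overconsolidated and only the recompression index applies:
S_c = C_r·H/(1+e₀)·log₁₀(σ'_f/σ'_0) = 0.025×7.8/2.06×log₁₀(137.74/71.899)
    = 0.09466 × 0.28234 = 0.02673 m

S_c ≈ 26.7 mm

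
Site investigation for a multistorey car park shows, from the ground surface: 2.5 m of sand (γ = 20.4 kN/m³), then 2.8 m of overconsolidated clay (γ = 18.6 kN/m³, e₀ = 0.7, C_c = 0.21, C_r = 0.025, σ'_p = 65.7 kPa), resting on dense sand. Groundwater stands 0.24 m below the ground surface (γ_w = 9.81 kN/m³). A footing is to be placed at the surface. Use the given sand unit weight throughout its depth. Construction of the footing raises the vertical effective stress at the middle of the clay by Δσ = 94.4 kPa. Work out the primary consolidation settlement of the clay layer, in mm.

Mid-depth of clay below the ground surface: z = 2.5 + 2.8/2 = 3.9 m.
Total vertical stress at mid-clay: σ_v = 20.4×2.5 + 18.6×1.4 = 77.04 kPa.
Pore pressure: u = 9.81×(3.9 − 0.24) = 35.905 kPa.
Initial effective stress: σ'_0 = σ_v − u = 77.04 − 35.905 = 41.135 kPa.
Final effective stress: σ'_f = 41.135 + 94.4 = 135.53 kPa.
σ'_f = 135.53 > σ'_p = 65.7 kPa, so the stress path crosses the preconsolidation pressure — recompression up to σ'_p, then virgin compression beyond:
S_c = H/(1+e₀)·[C_r·log₁₀(σ'_p/σ'_0) + C_c·log₁₀(σ'_f/σ'_p)]
    = 2.8/1.7 × [0.025×log₁₀(65.7/41.135) + 0.21×log₁₀(135.53/65.7)]
    = 1.6471 × [0.0050838 + 0.066039] = 0.1171 m

S_c ≈ 117 mm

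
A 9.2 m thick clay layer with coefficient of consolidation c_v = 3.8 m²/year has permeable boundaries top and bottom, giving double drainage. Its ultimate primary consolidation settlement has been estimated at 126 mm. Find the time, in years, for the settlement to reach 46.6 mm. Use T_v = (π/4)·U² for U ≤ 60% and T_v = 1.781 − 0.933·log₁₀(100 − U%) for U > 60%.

t ≈ 0.598 years

Drainage path length: H_d = H/2 = 4.6 m (double drainage).
U = S(t)/S_ult = 46.6/126 = 0.3698.
U ≤ 60%: T_v = (π/4)·U² = (π/4)×0.36984² = 0.10743.
t = T_v·H_d²/c_v = 0.10743×4.6²/3.8 = 0.5982 years.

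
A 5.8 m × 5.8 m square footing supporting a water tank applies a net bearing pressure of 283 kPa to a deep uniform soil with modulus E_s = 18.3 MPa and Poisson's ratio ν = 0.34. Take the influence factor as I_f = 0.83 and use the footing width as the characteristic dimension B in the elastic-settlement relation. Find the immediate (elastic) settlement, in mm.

Immediate (elastic) settlement: S_e = q·B·(1−ν²)/E_s · I_f.
E_s = 18.3 MPa = 18300 kPa.
S_e = 283 × 5.8 × (1 − 0.34²) / 18300 × 0.83
    = 283 × 5.8 × 0.8844 / 18300 × 0.83
    = 0.06584 m = 65.84 mm

S_e ≈ 65.8 mm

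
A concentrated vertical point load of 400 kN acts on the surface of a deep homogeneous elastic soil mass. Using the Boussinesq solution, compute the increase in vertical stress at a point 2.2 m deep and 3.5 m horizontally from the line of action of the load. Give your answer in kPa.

Boussinesq vertical stress below a point load on an elastic half-space:
Δσ_z = 3P/(2πz²) · [1 + (r/z)²]^(−5/2)
r/z = 3.5/2.2 = 1.5909; [1+(r/z)²]^(−5/2) = 0.042683.
Δσ_z = 3×400/(2π×2.2²) × 0.042683 = 39.46 × 0.042683 = 1.684 kPa

Δσ_z ≈ 1.68 kPa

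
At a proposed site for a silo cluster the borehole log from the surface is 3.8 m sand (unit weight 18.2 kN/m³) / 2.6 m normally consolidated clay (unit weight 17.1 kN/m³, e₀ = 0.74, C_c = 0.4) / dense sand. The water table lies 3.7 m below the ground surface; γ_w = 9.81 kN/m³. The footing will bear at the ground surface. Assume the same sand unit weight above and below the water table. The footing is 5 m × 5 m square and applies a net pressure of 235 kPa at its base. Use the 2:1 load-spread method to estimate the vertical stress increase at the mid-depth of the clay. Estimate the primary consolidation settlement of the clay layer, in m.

Mid-depth of clay below the ground surface: z = 3.8 + 2.6/2 = 5.1 m.
Total vertical stress at mid-clay: σ_v = 18.2×3.8 + 17.1×1.3 = 91.39 kPa.
Pore pressure: u = 9.81×(5.1 − 3.7) = 13.734 kPa.
Initial effective stress: σ'_0 = σ_v − u = 91.39 − 13.734 = 77.656 kPa.
Stress increase at mid-clay by the 2:1 spreading method:
Δσ = qBL/((B+z)(L+z)) = 235×5×5/((5+5.1)(5+5.1)) = 57.592 kPa
Final effective stress: σ'_f = σ'_0 + Δσ = 77.656 + 57.592 = 135.25 kPa.
Normally consolidated clay, so the full stress increment lies on the virgin compression line:
S_c = C_c·H/(1+e₀)·log₁₀(σ'_f/σ'_0) = 0.4×2.6/(1+0.74)×log₁₀(135.25/77.656)
    = 0.5977 × 0.24096 = 0.144 m

S_c ≈ 0.144 m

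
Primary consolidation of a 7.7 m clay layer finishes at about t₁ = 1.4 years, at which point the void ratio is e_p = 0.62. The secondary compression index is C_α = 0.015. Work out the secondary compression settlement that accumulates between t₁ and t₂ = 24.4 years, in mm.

Secondary compression: S_s = C_α·H/(1+e_p)·log₁₀(t₂/t₁)
S_s = 0.015×7.7/(1+0.62)×log₁₀(24.4/1.4)
    = 0.0713 × 1.241 = 0.0885 m

S_s ≈ 88.5 mm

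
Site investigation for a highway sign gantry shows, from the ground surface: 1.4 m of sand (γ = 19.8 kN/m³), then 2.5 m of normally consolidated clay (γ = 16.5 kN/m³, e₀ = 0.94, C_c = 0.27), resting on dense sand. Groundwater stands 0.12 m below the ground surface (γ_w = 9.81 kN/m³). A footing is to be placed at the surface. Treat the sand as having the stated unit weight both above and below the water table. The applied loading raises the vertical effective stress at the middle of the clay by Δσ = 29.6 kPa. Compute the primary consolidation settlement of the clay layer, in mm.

Mid-depth of clay below the ground surface: z = 1.4 + 2.5/2 = 2.65 m.
Total vertical stress at mid-clay: σ_v = 19.8×1.4 + 16.5×1.25 = 48.345 kPa.
Pore pressure: u = 9.81×(2.65 − 0.12) = 24.819 kPa.
Initial effective stress: σ'_0 = σ_v − u = 48.345 − 24.819 = 23.526 kPa.
Final effective stress: σ'_f = σ'_0 + Δσ = 23.526 + 29.6 = 53.126 kPa.
Normally consolidated clay, so the full stress increment lies on the virgin compression line:
S_c = C_c·H/(1+e₀)·log₁₀(σ'_f/σ'_0) = 0.27×2.5/(1+0.94)×log₁₀(53.126/23.526)
    = 0.34794 × 0.35376 = 0.1231 m

S_c ≈ 123 mm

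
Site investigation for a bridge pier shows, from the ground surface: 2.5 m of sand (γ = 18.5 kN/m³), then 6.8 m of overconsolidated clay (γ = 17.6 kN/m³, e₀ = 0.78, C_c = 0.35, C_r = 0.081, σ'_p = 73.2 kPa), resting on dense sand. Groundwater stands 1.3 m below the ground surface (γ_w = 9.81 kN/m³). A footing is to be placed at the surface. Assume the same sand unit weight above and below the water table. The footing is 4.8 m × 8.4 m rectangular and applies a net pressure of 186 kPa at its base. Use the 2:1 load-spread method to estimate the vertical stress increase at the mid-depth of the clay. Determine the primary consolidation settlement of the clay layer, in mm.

Mid-depth of clay below the ground surface: z = 2.5 + 6.8/2 = 5.9 m.
Total vertical stress at mid-clay: σ_v = 18.5×2.5 + 17.6×3.4 = 106.09 kPa.
Pore pressure: u = 9.81×(5.9 − 1.3) = 45.126 kPa.
Initial effective stress: σ'_0 = σ_v − u = 106.09 − 45.126 = 60.964 kPa.
Stress increase at mid-clay by the 2:1 spreading method:
Δσ = qBL/((B+z)(L+z)) = 186×4.8×8.4/((4.8+5.9)(8.4+5.9)) = 49.013 kPa
Final effective stress: σ'_f = 60.964 + 49.013 = 109.98 kPa.
σ'_f = 109.98 > σ'_p = 73.2 kPa, so the stress path crosses the preconsolidation pressure — recompression up to σ'_p, then virgin compression beyond:
S_c = H/(1+e₀)·[C_r·log₁₀(σ'_p/σ'_0) + C_c·log₁₀(σ'_f/σ'_p)]
    = 6.8/1.78 × [0.081×log₁₀(73.2/60.964) + 0.35×log₁₀(109.98/73.2)]
    = 3.8202 × [0.0064344 + 0.061881] = 0.261 m

S_c ≈ 261 mm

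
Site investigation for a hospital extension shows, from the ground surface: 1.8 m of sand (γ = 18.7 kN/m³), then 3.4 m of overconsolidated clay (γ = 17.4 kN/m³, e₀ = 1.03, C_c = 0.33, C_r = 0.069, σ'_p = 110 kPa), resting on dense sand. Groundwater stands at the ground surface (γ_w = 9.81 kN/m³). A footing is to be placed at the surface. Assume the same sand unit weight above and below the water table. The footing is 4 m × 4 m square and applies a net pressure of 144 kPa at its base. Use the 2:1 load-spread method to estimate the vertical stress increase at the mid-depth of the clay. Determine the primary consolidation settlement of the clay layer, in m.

S_c ≈ 0.0443 m

Mid-depth of clay below the ground surface: z = 1.8 + 3.4/2 = 3.5 m.
Total vertical stress at mid-clay: σ_v = 18.7×1.8 + 17.4×1.7 = 63.24 kPa.
Pore pressure: u = 9.81×(3.5 − 0) = 34.335 kPa.
Initial effective stress: σ'_0 = σ_v − u = 63.24 − 34.335 = 28.905 kPa.
Stress increase at mid-clay by the 2:1 spreading method:
Δσ = qBL/((B+z)(L+z)) = 144×4×4/((4+3.5)(4+3.5)) = 40.96 kPa
Final effective stress: σ'_f = 28.905 + 40.96 = 69.865 kPa.
σ'_f = 69.865 ≤ σ'_p = 110 kPa, so the clay remains overconsolidated and only the recompression index applies:
S_c = C_r·H/(1+e₀)·log₁₀(σ'_f/σ'_0) = 0.069×3.4/2.03×log₁₀(69.865/28.905)
    = 0.11557 × 0.38329 = 0.0443 m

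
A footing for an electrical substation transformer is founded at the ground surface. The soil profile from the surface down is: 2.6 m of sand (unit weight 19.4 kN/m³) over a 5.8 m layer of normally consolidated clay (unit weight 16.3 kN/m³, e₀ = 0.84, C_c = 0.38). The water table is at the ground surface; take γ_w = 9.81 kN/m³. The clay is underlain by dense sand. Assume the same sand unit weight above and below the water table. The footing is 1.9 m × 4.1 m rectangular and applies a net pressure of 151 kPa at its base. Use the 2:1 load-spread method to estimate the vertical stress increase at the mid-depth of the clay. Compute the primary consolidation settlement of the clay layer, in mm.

S_c ≈ 167 mm

Mid-depth of clay below the ground surface: z = 2.6 + 5.8/2 = 5.5 m.
Total vertical stress at mid-clay: σ_v = 19.4×2.6 + 16.3×2.9 = 97.71 kPa.
Pore pressure: u = 9.81×(5.5 − 0) = 53.955 kPa.
Initial effective stress: σ'_0 = σ_v − u = 97.71 − 53.955 = 43.755 kPa.
Stress increase at mid-clay by the 2:1 spreading method:
Δσ = qBL/((B+z)(L+z)) = 151×1.9×4.1/((1.9+5.5)(4.1+5.5)) = 16.558 kPa
Final effective stress: σ'_f = σ'_0 + Δσ = 43.755 + 16.558 = 60.313 kPa.
Normally consolidated clay, so the full stress increment lies on the virgin compression line:
S_c = C_c·H/(1+e₀)·log₁₀(σ'_f/σ'_0) = 0.38×5.8/(1+0.84)×log₁₀(60.313/43.755)
    = 1.1978 × 0.13938 = 0.1669 m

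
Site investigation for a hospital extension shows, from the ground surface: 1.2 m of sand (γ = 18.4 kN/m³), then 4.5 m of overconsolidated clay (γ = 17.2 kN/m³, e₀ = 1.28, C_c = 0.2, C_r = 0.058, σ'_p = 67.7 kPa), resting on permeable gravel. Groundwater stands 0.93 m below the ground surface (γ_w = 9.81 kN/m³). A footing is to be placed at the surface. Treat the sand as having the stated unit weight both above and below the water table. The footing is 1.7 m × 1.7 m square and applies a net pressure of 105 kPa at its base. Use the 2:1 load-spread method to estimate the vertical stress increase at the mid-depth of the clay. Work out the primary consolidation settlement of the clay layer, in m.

Mid-depth of clay below the ground surface: z = 1.2 + 4.5/2 = 3.45 m.
Total vertical stress at mid-clay: σ_v = 18.4×1.2 + 17.2×2.25 = 60.78 kPa.
Pore pressure: u = 9.81×(3.45 − 0.93) = 24.721 kPa.
Initial effective stress: σ'_0 = σ_v − u = 60.78 − 24.721 = 36.059 kPa.
Stress increase at mid-clay by the 2:1 spreading method:
Δσ = qBL/((B+z)(L+z)) = 105×1.7×1.7/((1.7+3.45)(1.7+3.45)) = 11.441 kPa
Final effective stress: σ'_f = 36.059 + 11.441 = 47.5 kPa.
σ'_f = 47.5 ≤ σ'_p = 67.7 kPa, so the clay remains overconsolidated and only the recompression index applies:
S_c = C_r·H/(1+e₀)·log₁₀(σ'_f/σ'_0) = 0.058×4.5/2.28×log₁₀(47.5/36.059)
    = 0.11447 × 0.11968 = 0.0137 m

S_c ≈ 0.0137 m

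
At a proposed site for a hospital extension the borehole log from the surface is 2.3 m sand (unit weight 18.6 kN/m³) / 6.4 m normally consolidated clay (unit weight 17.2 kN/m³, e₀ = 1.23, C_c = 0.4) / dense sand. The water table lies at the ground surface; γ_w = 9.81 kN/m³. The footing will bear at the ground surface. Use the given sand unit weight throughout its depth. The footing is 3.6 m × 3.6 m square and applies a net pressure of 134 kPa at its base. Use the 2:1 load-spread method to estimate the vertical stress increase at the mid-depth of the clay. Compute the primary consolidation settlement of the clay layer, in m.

Mid-depth of clay below the ground surface: z = 2.3 + 6.4/2 = 5.5 m.
Total vertical stress at mid-clay: σ_v = 18.6×2.3 + 17.2×3.2 = 97.82 kPa.
Pore pressure: u = 9.81×(5.5 − 0) = 53.955 kPa.
Initial effective stress: σ'_0 = σ_v − u = 97.82 − 53.955 = 43.865 kPa.
Stress increase at mid-clay by the 2:1 spreading method:
Δσ = qBL/((B+z)(L+z)) = 134×3.6×3.6/((3.6+5.5)(3.6+5.5)) = 20.971 kPa
Final effective stress: σ'_f = σ'_0 + Δσ = 43.865 + 20.971 = 64.836 kPa.
Normally consolidated clay, so the full stress increment lies on the virgin compression line:
S_c = C_c·H/(1+e₀)·log₁₀(σ'_f/σ'_0) = 0.4×6.4/(1+1.23)×log₁₀(64.836/43.865)
    = 1.148 × 0.1697 = 0.1948 m

S_c ≈ 0.195 m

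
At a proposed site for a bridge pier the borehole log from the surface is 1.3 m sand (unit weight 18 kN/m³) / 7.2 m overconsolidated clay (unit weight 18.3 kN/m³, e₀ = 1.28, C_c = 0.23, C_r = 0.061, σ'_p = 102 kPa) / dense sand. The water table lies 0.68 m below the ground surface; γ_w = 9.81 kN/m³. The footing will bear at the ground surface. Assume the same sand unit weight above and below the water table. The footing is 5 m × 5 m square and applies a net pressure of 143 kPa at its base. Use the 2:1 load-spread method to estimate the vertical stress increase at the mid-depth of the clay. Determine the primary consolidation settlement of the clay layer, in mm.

Mid-depth of clay below the ground surface: z = 1.3 + 7.2/2 = 4.9 m.
Total vertical stress at mid-clay: σ_v = 18×1.3 + 18.3×3.6 = 89.28 kPa.
Pore pressure: u = 9.81×(4.9 − 0.68) = 41.398 kPa.
Initial effective stress: σ'_0 = σ_v − u = 89.28 − 41.398 = 47.882 kPa.
Stress increase at mid-clay by the 2:1 spreading method:
Δσ = qBL/((B+z)(L+z)) = 143×5×5/((5+4.9)(5+4.9)) = 36.476 kPa
Final effective stress: σ'_f = 47.882 + 36.476 = 84.358 kPa.
σ'_f = 84.358 ≤ σ'_p = 102 kPa, so the clay remains overconsolidated and only the recompression index applies:
S_c = C_r·H/(1+e₀)·log₁₀(σ'_f/σ'_0) = 0.061×7.2/2.28×log₁₀(84.358/47.882)
    = 0.19263 × 0.24595 = 0.04738 m

S_c ≈ 47.4 mm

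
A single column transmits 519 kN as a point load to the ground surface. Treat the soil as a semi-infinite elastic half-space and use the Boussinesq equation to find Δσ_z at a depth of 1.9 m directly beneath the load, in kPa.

Boussinesq vertical stress below a point load on an elastic half-space:
Δσ_z = 3P/(2πz²) · [1 + (r/z)²]^(−5/2)
r/z = 0/1.9 = 0; [1+(r/z)²]^(−5/2) = 1.
Δσ_z = 3×519/(2π×1.9²) × 1 = 68.644 × 1 = 68.64 kPa

Δσ_z ≈ 68.6 kPa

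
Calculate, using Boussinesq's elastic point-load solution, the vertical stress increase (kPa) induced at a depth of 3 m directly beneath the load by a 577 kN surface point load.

Boussinesq vertical stress below a point load on an elastic half-space:
Δσ_z = 3P/(2πz²) · [1 + (r/z)²]^(−5/2)
r/z = 0/3 = 0; [1+(r/z)²]^(−5/2) = 1.
Δσ_z = 3×577/(2π×3²) × 1 = 30.611 × 1 = 30.61 kPa

Δσ_z ≈ 30.6 kPa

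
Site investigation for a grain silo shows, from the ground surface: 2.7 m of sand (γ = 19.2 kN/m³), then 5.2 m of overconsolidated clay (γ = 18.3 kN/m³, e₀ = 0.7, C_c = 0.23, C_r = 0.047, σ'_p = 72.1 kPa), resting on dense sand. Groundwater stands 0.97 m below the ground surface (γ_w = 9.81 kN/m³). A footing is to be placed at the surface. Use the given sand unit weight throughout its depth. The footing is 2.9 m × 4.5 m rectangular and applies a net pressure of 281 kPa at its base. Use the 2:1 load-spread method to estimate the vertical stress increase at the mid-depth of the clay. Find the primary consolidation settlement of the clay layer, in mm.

S_c ≈ 122 mm

Mid-depth of clay below the ground surface: z = 2.7 + 5.2/2 = 5.3 m.
Total vertical stress at mid-clay: σ_v = 19.2×2.7 + 18.3×2.6 = 99.42 kPa.
Pore pressure: u = 9.81×(5.3 − 0.97) = 42.477 kPa.
Initial effective stress: σ'_0 = σ_v − u = 99.42 − 42.477 = 56.943 kPa.
Stress increase at mid-clay by the 2:1 spreading method:
Δσ = qBL/((B+z)(L+z)) = 281×2.9×4.5/((2.9+5.3)(4.5+5.3)) = 45.633 kPa
Final effective stress: σ'_f = 56.943 + 45.633 = 102.58 kPa.
σ'_f = 102.58 > σ'_p = 72.1 kPa, so the stress path crosses the preconsolidation pressure — recompression up to σ'_p, then virgin compression beyond:
S_c = H/(1+e₀)·[C_r·log₁₀(σ'_p/σ'_0) + C_c·log₁₀(σ'_f/σ'_p)]
    = 5.2/1.7 × [0.047×log₁₀(72.1/56.943) + 0.23×log₁₀(102.58/72.1)]
    = 3.0588 × [0.0048173 + 0.035219] = 0.1225 m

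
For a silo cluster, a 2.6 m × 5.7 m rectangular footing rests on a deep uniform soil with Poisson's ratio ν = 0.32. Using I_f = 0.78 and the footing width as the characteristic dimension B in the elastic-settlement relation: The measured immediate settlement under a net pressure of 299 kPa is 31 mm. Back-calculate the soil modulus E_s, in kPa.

E_s ≈ 17600 kPa

S_e = q·B·(1−ν²)/E_s · I_f  ⇒  E_s = q·B·(1−ν²)·I_f / S_e.
E_s = 299 × 2.6 × 0.8976 × 0.78 / 0.031 = 17560 kPa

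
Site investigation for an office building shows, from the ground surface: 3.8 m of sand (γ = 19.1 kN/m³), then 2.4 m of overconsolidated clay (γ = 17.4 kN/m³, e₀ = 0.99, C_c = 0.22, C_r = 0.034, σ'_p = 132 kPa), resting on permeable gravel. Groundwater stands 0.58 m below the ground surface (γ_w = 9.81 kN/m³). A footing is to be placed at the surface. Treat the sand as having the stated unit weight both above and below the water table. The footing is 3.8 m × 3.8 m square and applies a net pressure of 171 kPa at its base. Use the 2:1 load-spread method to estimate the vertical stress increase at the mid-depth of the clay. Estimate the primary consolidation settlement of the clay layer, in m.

Mid-depth of clay below the ground surface: z = 3.8 + 2.4/2 = 5 m.
Total vertical stress at mid-clay: σ_v = 19.1×3.8 + 17.4×1.2 = 93.46 kPa.
Pore pressure: u = 9.81×(5 − 0.58) = 43.36 kPa.
Initial effective stress: σ'_0 = σ_v − u = 93.46 − 43.36 = 50.1 kPa.
Stress increase at mid-clay by the 2:1 spreading method:
Δσ = qBL/((B+z)(L+z)) = 171×3.8×3.8/((3.8+5)(3.8+5)) = 31.886 kPa
Final effective stress: σ'_f = 50.1 + 31.886 = 81.986 kPa.
σ'_f = 81.986 ≤ σ'_p = 132 kPa, so the clay remains overconsolidated and only the recompression index applies:
S_c = C_r·H/(1+e₀)·log₁₀(σ'_f/σ'_0) = 0.034×2.4/1.99×log₁₀(81.986/50.1)
    = 0.041004 × 0.2139 = 0.008771 m

S_c ≈ 0.00877 m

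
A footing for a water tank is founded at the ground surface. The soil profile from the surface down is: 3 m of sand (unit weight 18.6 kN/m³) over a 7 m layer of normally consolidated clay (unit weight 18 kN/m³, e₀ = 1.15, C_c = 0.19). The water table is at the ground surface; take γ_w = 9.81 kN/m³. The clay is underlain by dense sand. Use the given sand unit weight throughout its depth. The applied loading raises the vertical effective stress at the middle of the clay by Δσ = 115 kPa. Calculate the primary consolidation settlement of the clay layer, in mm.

Mid-depth of clay below the ground surface: z = 3 + 7/2 = 6.5 m.
Total vertical stress at mid-clay: σ_v = 18.6×3 + 18×3.5 = 118.8 kPa.
Pore pressure: u = 9.81×(6.5 − 0) = 63.765 kPa.
Initial effective stress: σ'_0 = σ_v − u = 118.8 − 63.765 = 55.035 kPa.
Final effective stress: σ'_f = σ'_0 + Δσ = 55.035 + 115 = 170.03 kPa.
Normally consolidated clay, so the full stress increment lies on the virgin compression line:
S_c = C_c·H/(1+e₀)·log₁₀(σ'_f/σ'_0) = 0.19×7/(1+1.15)×log₁₀(170.03/55.035)
    = 0.6186 × 0.48989 = 0.303 m

S_c ≈ 303 mm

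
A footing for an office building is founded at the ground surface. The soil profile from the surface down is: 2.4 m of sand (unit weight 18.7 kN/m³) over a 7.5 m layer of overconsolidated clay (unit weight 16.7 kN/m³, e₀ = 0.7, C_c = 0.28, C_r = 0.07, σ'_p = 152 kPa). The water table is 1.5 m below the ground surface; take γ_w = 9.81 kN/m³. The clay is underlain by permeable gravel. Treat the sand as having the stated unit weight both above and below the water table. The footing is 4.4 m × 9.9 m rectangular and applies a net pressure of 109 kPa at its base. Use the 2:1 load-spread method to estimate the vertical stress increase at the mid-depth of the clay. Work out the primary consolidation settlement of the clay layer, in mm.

S_c ≈ 50.1 mm

Mid-depth of clay below the ground surface: z = 2.4 + 7.5/2 = 6.15 m.
Total vertical stress at mid-clay: σ_v = 18.7×2.4 + 16.7×3.75 = 107.5 kPa.
Pore pressure: u = 9.81×(6.15 − 1.5) = 45.617 kPa.
Initial effective stress: σ'_0 = σ_v − u = 107.5 − 45.617 = 61.883 kPa.
Stress increase at mid-clay by the 2:1 spreading method:
Δσ = qBL/((B+z)(L+z)) = 109×4.4×9.9/((4.4+6.15)(9.9+6.15)) = 28.041 kPa
Final effective stress: σ'_f = 61.883 + 28.041 = 89.924 kPa.
σ'_f = 89.924 ≤ σ'_p = 152 kPa, so the clay remains overconsolidated and only the recompression index applies:
S_c = C_r·H/(1+e₀)·log₁₀(σ'_f/σ'_0) = 0.07×7.5/1.7×log₁₀(89.924/61.883)
    = 0.30883 × 0.1623 = 0.05012 m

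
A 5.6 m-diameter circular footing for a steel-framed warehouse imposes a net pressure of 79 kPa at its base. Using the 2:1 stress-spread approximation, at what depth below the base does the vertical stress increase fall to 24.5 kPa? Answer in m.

2:1 spreading — at depth z the loaded area has grown by z in each plan dimension:
qD²/(D+z)² = Δσ_z ⇒ z = D(√(q/Δσ_z) − 1) = 5.6×(√(79/24.5) − 1) = 4.456 m

z ≈ 4.46 m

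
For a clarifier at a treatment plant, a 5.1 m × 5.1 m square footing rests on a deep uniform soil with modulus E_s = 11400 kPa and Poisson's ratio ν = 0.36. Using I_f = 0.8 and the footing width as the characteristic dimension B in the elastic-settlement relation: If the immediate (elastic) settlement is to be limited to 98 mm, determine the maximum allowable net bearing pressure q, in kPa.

S_e = q·B·(1−ν²)/E_s · I_f  ⇒  q = S_e·E_s / (B·(1−ν²)·I_f).
q = 0.098 × 11400 / (5.1 × 0.8704 × 0.8) = 314.6 kPa

q ≈ 315 kPa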